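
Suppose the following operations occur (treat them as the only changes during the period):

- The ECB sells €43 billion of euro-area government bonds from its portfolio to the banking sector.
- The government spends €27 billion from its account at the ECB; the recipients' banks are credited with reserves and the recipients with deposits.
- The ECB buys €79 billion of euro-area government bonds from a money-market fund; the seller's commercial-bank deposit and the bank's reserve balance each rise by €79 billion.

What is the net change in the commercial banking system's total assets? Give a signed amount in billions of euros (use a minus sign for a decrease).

ECB balance sheet:
  Assets:      Securities +€36B
  Liabilities: Bank reserves +€63B, Government deposits −€27B
Commercial banking system:
  Assets:      Reserves at CB +€63B, Securities +€43B
  Liabilities: Checkable deposits +€106B
Change in total bank assets = +€106 billion.

+€106 billion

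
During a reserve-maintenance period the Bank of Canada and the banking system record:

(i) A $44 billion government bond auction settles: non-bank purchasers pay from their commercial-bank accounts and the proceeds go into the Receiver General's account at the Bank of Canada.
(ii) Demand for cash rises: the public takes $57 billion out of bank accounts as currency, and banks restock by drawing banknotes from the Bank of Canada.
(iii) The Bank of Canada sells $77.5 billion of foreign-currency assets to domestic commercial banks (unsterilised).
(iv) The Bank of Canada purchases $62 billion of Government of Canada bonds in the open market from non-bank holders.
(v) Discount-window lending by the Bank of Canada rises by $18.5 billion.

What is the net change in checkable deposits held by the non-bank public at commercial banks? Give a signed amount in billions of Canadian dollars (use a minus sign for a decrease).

Government account inflow $44 billion: non-bank counterparties' bank balances fall → −$44B.
Currency withdrawal $57 billion: non-bank counterparties' bank balances fall → −$57B.
FX sale $77.5 billion: the counterparty is a bank, so public deposits are unchanged → 0.
Asset purchase (from non-banks) $62 billion: non-bank counterparties' bank balances rise → +$62B.
Discount-window loan $18.5 billion: the counterparty is a bank, so public deposits are unchanged → 0.
Net: −44 − 57 + 0 + 62 + 0 = -$39 billion.

-$39 billion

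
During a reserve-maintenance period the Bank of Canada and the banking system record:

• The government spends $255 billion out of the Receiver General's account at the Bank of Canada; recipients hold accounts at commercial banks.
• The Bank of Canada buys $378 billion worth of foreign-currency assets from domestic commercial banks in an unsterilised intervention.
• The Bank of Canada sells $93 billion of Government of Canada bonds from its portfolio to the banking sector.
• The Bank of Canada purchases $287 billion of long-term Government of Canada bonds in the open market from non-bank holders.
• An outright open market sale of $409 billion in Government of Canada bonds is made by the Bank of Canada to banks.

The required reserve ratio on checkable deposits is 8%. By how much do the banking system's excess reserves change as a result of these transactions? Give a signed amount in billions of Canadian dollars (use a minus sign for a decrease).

Government spending $255 billion: reserves +$255B, deposits +$255B.
FX purchase $378 billion: reserves +$378B, deposits 0.
OMO sale (to banks) $93 billion: reserves −$93B, deposits 0.
Asset purchase (from non-banks) $287 billion: reserves +$287B, deposits +$287B.
OMO sale (to banks) $409 billion: reserves −$409B, deposits 0.
Totals: Δreserves = +$418B, Δdeposits = +$542B.
Δrequired reserves = 8% × +$542B = +$43.36B.
Δexcess reserves = Δreserves − Δrequired = +$418B − (+$43.36B) = +$374.64 billion.

+$374.64 billion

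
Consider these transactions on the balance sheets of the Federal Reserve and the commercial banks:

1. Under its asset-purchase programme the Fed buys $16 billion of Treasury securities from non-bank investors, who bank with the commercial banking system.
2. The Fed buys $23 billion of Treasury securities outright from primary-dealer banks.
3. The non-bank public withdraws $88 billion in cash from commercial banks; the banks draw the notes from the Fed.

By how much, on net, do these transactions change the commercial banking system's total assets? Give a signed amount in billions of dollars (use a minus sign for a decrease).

-$72 billion

Asset purchase (from non-banks) $16 billion: bank balance sheets expand → +$16B.
OMO purchase (from banks) $23 billion: just an asset swap on bank balance sheets → 0.
Currency withdrawal $88 billion: bank balance sheets shrink → −$88B.
Net: 16 + 0 − 88 = -$72 billion.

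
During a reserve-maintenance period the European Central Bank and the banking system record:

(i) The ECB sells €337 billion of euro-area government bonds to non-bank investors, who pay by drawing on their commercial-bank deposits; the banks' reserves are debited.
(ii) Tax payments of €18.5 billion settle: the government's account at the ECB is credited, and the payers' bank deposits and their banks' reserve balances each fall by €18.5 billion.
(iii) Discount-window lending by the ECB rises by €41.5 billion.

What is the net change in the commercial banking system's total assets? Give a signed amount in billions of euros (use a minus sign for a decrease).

Asset sale (to non-banks) €337 billion: bank balance sheets shrink → −€337B.
Government account inflow €18.5 billion: bank balance sheets shrink → −€18.5B.
Discount-window loan €41.5 billion: bank balance sheets expand → +€41.5B.
Net: −337 − 18.5 + 41.5 = -€314 billion.

-€314 billion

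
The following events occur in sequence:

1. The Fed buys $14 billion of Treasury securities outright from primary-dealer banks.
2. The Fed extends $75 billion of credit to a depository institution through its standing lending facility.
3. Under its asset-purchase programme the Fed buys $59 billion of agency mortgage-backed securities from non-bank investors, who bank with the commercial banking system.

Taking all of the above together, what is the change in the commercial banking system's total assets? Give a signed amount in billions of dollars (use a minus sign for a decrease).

OMO purchase (from banks) $14 billion: just an asset swap on bank balance sheets → 0.
Discount-window loan $75 billion: bank balance sheets expand → +$75B.
Asset purchase (from non-banks) $59 billion: bank balance sheets expand → +$59B.
Net: 0 + 75 + 59 = +$134 billion.

+$134 billion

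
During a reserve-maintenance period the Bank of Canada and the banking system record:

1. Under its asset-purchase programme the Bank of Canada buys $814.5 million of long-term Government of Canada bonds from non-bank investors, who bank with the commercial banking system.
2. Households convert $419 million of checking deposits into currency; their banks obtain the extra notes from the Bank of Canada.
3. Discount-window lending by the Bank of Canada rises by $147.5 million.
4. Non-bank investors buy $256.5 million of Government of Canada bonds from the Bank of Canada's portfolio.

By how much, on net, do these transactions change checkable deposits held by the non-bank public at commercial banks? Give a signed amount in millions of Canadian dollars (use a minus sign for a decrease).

Bank of Canada balance sheet:
  Assets:      Securities +$558M, Loans to banks +$147.5M
  Liabilities: Bank reserves +$286.5M, Currency in circulation +$419M
Commercial banking system:
  Assets:      Reserves at CB +$286.5M
  Liabilities: Checkable deposits +$139M, Borrowings from CB +$147.5M
So the change in checkable deposits held by the non-bank public at commercial banks is +$139 million.

+$139 million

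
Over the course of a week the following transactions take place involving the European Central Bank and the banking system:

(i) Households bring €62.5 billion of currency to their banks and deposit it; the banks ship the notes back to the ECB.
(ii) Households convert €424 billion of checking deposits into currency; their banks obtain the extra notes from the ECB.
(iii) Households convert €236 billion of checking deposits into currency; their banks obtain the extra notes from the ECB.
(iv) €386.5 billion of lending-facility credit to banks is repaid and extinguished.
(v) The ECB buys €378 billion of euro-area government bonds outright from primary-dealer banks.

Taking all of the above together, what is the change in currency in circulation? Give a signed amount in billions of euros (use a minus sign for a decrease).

+€597.5 billion

ECB balance sheet:
  Assets:      Securities +€378B, Loans to banks −€386.5B
  Liabilities: Bank reserves −€606B, Currency in circulation +€597.5B
Commercial banking system:
  Assets:      Reserves at CB −€606B, Securities −€378B
  Liabilities: Checkable deposits −€597.5B, Borrowings from CB −€386.5B
So the change in currency in circulation is +€597.5 billion.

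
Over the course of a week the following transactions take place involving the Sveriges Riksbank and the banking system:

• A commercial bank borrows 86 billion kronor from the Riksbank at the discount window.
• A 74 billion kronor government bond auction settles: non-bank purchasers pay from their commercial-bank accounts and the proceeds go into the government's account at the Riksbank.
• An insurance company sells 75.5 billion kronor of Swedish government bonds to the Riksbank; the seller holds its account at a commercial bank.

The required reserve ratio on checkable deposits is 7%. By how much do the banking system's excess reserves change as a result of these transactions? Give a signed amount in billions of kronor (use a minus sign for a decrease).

+87.395 billion

Discount-window loan 86 billion kronor: reserves +86B, deposits 0.
Government account inflow 74 billion kronor: reserves −74B, deposits −74B.
Asset purchase (from non-banks) 75.5 billion kronor: reserves +75.5B, deposits +75.5B.
Totals: Δreserves = +87.5B, Δdeposits = +1.5B.
Δrequired reserves = 7% × +1.5B = +0.105B.
Δexcess reserves = Δreserves − Δrequired = +87.5B − (+0.105B) = +87.395 billion.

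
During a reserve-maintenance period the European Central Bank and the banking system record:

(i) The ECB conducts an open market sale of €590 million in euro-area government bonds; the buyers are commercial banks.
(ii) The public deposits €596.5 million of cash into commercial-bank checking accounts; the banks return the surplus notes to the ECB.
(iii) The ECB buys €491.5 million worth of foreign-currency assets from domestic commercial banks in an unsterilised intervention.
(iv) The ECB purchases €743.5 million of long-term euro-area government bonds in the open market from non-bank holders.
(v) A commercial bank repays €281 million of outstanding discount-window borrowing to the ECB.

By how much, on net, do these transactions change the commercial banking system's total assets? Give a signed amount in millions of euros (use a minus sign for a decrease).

OMO sale (to banks) €590 million: just an asset swap on bank balance sheets → 0.
Currency deposit €596.5 million: bank balance sheets expand → +€596.5M.
FX purchase €491.5 million: just an asset swap on bank balance sheets → 0.
Asset purchase (from non-banks) €743.5 million: bank balance sheets expand → +€743.5M.
Discount-window repayment €281 million: bank balance sheets shrink → −€281M.
Net: 0 + 596.5 + 0 + 743.5 − 281 = +€1059 million.

+€1059 million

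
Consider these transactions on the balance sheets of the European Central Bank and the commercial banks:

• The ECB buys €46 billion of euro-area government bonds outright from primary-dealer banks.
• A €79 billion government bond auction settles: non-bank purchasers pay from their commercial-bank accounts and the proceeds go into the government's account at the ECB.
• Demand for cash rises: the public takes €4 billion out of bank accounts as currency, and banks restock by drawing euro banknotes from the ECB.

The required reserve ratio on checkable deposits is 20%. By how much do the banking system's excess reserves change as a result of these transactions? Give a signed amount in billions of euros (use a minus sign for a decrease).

OMO purchase (from banks) €46 billion: reserves +€46B, deposits 0.
Government account inflow €79 billion: reserves −€79B, deposits −€79B.
Currency withdrawal €4 billion: reserves −€4B, deposits −€4B.
Totals: Δreserves = −€37B, Δdeposits = −€83B.
Δrequired reserves = 20% × −€83B = −€16.6B.
Δexcess reserves = Δreserves − Δrequired = −€37B − (−€16.6B) = -€20.4 billion.

-€20.4 billion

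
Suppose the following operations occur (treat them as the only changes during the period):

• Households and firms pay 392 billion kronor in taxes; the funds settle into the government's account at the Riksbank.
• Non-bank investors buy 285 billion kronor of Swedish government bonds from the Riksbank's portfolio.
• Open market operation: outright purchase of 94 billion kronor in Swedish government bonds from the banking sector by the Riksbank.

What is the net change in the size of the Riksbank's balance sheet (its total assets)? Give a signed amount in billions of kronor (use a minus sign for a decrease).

Government account inflow 392 billion kronor: only the composition of liabilities changes → 0.
Asset sale (to non-banks) 285 billion kronor: a Riksbank asset is shed → −285B.
OMO purchase (from banks) 94 billion kronor: a Riksbank asset is acquired → +94B.
Net: 0 − 285 + 94 = -191 billion.

-191 billion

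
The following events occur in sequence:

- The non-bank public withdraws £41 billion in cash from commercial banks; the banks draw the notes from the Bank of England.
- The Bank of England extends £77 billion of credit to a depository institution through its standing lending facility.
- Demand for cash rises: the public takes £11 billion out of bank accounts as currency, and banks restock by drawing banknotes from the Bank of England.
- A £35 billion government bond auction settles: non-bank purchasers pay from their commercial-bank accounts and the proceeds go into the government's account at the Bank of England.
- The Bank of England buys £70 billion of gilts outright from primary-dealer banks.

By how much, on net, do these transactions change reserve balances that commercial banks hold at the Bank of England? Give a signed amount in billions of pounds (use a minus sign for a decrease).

Currency withdrawal £41 billion: banks swap reserves for currency → −£41B.
Discount-window loan £77 billion: the loan is credited to the bank's reserve account → +£77B.
Currency withdrawal £11 billion: banks swap reserves for currency → −£11B.
Government account inflow £35 billion: funds move from bank reserves into the government account → −£35B.
OMO purchase (from banks) £70 billion: the Bank of England pays by crediting reserve accounts → +£70B.
Net: −41 + 77 − 11 − 35 + 70 = +£60 billion.

+£60 billion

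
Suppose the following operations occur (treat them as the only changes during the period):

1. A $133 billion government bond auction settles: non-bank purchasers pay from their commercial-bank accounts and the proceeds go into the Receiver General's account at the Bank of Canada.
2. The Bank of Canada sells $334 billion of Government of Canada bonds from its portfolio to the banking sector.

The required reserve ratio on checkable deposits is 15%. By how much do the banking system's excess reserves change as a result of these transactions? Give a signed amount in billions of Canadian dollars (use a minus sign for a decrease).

-$447.05 billion

Government account inflow $133 billion: reserves −$133B, deposits −$133B.
OMO sale (to banks) $334 billion: reserves −$334B, deposits 0.
Totals: Δreserves = −$467B, Δdeposits = −$133B.
Δrequired reserves = 15% × −$133B = −$19.95B.
Δexcess reserves = Δreserves − Δrequired = −$467B − (−$19.95B) = -$447.05 billion.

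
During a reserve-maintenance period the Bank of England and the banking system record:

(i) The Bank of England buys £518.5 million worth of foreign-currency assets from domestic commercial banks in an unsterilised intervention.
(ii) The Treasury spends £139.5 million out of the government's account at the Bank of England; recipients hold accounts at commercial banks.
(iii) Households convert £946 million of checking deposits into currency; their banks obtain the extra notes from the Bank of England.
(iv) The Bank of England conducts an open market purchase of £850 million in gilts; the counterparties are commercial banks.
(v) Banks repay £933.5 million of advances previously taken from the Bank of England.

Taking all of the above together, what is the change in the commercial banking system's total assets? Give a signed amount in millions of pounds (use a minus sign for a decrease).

-£1740 million

Bank of England balance sheet:
  Assets:      Securities +£850M, Loans to banks −£933.5M, Foreign assets +£518.5M
  Liabilities: Bank reserves −£371.5M, Currency in circulation +£946M, Government deposits −£139.5M
Commercial banking system:
  Assets:      Reserves at CB −£371.5M, Securities −£850M, Foreign assets −£518.5M
  Liabilities: Checkable deposits −£806.5M, Borrowings from CB −£933.5M
Change in total bank assets = -£1740 million.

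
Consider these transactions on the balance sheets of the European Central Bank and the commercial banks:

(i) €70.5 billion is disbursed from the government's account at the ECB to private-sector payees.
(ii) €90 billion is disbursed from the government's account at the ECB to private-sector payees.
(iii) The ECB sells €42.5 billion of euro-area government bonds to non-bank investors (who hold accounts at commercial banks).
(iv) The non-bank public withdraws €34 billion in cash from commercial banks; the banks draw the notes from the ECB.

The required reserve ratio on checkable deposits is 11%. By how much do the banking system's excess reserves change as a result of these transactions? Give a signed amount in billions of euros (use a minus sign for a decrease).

+€74.76 billion

Government spending €70.5 billion: reserves +€70.5B, deposits +€70.5B.
Government spending €90 billion: reserves +€90B, deposits +€90B.
Asset sale (to non-banks) €42.5 billion: reserves −€42.5B, deposits −€42.5B.
Currency withdrawal €34 billion: reserves −€34B, deposits −€34B.
Totals: Δreserves = +€84B, Δdeposits = +€84B.
Δrequired reserves = 11% × +€84B = +€9.24B.
Δexcess reserves = Δreserves − Δrequired = +€84B − (+€9.24B) = +€74.76 billion.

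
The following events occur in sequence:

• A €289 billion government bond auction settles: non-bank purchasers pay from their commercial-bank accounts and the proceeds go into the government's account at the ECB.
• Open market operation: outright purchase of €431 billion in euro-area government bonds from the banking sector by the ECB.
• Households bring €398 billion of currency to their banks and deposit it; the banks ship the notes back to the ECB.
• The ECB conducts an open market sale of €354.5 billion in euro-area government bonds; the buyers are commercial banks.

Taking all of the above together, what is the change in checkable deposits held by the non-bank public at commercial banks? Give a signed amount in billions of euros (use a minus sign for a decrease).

ECB balance sheet:
  Assets:      Securities +€76.5B
  Liabilities: Bank reserves +€185.5B, Currency in circulation −€398B, Government deposits +€289B
Commercial banking system:
  Assets:      Reserves at CB +€185.5B, Securities −€76.5B
  Liabilities: Checkable deposits +€109B
So the change in checkable deposits held by the non-bank public at commercial banks is +€109 billion.

+€109 billion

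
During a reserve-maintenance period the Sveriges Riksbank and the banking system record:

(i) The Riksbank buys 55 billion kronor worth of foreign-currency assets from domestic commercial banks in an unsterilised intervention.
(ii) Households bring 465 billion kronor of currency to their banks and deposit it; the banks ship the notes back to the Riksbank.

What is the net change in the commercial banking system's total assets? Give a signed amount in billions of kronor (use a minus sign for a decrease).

FX purchase 55 billion kronor: just an asset swap on bank balance sheets → 0.
Currency deposit 465 billion kronor: bank balance sheets expand → +465B.
Net: 0 + 465 = +465 billion.

+465 billion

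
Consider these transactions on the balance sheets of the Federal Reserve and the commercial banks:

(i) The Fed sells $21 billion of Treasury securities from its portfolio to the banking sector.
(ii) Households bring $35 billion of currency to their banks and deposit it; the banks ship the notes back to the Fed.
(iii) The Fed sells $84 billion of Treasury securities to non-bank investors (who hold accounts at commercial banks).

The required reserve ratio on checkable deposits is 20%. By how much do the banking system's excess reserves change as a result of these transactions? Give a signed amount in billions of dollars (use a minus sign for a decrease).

OMO sale (to banks) $21 billion: reserves −$21B, deposits 0.
Currency deposit $35 billion: reserves +$35B, deposits +$35B.
Asset sale (to non-banks) $84 billion: reserves −$84B, deposits −$84B.
Totals: Δreserves = −$70B, Δdeposits = −$49B.
Δrequired reserves = 20% × −$49B = −$9.8B.
Δexcess reserves = Δreserves − Δrequired = −$70B − (−$9.8B) = -$60.2 billion.

-$60.2 billion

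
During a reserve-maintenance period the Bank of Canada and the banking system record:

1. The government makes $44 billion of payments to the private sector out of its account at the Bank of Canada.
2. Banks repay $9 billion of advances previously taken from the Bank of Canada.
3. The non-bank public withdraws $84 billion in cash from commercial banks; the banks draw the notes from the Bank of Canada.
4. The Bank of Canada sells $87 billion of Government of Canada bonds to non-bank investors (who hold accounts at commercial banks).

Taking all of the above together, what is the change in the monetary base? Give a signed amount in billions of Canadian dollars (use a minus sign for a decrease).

-$52 billion

Bank of Canada balance sheet:
  Assets:      Securities −$87B, Loans to banks −$9B
  Liabilities: Bank reserves −$136B, Currency in circulation +$84B, Government deposits −$44B
Monetary base = currency + reserves: +$84B + (−$136B) = -$52 billion.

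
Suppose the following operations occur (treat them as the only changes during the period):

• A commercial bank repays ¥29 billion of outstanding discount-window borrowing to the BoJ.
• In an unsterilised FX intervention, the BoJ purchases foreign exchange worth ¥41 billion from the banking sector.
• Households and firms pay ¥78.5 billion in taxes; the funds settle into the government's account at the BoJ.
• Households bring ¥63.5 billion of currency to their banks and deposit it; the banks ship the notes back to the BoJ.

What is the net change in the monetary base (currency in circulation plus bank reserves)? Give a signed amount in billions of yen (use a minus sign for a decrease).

-¥66.5 billion

BoJ balance sheet:
  Assets:      Loans to banks −¥29B, Foreign assets +¥41B
  Liabilities: Bank reserves −¥3B, Currency in circulation −¥63.5B, Government deposits +¥78.5B
Commercial banking system:
  Assets:      Reserves at CB −¥3B, Foreign assets −¥41B
  Liabilities: Checkable deposits −¥15B, Borrowings from CB −¥29B
Monetary base = currency + reserves: −¥63.5B + (−¥3B) = -¥66.5 billion.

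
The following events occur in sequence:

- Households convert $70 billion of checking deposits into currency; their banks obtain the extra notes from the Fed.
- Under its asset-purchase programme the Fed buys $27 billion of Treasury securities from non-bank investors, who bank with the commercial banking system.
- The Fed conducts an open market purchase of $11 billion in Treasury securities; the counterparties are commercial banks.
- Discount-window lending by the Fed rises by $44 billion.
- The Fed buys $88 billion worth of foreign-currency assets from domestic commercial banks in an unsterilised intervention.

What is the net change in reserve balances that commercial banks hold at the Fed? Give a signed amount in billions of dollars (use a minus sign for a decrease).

+$100 billion

Fed balance sheet:
  Assets:      Securities +$38B, Loans to banks +$44B, Foreign assets +$88B
  Liabilities: Bank reserves +$100B, Currency in circulation +$70B
Commercial banking system:
  Assets:      Reserves at CB +$100B, Securities −$11B, Foreign assets −$88B
  Liabilities: Checkable deposits −$43B, Borrowings from CB +$44B
So the change in reserve balances that commercial banks hold at the Fed is +$100 billion.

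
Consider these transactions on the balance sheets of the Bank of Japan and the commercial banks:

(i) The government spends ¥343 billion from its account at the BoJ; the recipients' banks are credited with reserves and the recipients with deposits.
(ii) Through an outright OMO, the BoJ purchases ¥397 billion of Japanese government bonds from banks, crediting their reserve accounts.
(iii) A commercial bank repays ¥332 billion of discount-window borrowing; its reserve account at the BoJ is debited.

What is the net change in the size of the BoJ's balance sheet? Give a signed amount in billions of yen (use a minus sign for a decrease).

+¥65 billion

BoJ balance sheet:
  Assets:      Securities +¥397B, Loans to banks −¥332B
  Liabilities: Bank reserves +¥408B, Government deposits −¥343B
Commercial banking system:
  Assets:      Reserves at CB +¥408B, Securities −¥397B
  Liabilities: Checkable deposits +¥343B, Borrowings from CB −¥332B
Change in total BoJ assets = +¥65 billion.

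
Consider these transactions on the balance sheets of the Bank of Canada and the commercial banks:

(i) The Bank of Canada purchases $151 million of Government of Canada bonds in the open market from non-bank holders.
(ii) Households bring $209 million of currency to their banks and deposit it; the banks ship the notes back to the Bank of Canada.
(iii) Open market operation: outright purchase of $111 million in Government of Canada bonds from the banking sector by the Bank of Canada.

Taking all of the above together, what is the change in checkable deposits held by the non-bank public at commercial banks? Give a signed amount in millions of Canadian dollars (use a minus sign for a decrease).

+$360 million

Asset purchase (from non-banks) $151 million: non-bank counterparties' bank balances rise → +$151M.
Currency deposit $209 million: non-bank counterparties' bank balances rise → +$209M.
OMO purchase (from banks) $111 million: the counterparty is a bank, so public deposits are unchanged → 0.
Net: 151 + 209 + 0 = +$360 million.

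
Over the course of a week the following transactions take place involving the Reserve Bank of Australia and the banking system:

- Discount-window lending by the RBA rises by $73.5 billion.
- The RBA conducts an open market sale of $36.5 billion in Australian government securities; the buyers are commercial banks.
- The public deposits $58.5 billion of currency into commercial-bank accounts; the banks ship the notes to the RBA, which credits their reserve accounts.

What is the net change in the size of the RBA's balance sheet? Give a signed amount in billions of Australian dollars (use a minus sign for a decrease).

RBA balance sheet:
  Assets:      Securities −$36.5B, Loans to banks +$73.5B
  Liabilities: Bank reserves +$95.5B, Currency in circulation −$58.5B
Commercial banking system:
  Assets:      Reserves at CB +$95.5B, Securities +$36.5B
  Liabilities: Checkable deposits +$58.5B, Borrowings from CB +$73.5B
Change in total RBA assets = +$37 billion.

+$37 billion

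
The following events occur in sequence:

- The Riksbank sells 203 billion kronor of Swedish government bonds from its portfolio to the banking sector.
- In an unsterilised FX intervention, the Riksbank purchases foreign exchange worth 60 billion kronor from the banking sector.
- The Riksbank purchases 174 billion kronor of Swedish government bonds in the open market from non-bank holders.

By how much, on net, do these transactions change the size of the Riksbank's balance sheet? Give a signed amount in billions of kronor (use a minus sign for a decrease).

OMO sale (to banks) 203 billion kronor: a Riksbank asset is shed → −203B.
FX purchase 60 billion kronor: a Riksbank asset is acquired → +60B.
Asset purchase (from non-banks) 174 billion kronor: a Riksbank asset is acquired → +174B.
Net: −203 + 60 + 174 = +31 billion.

+31 billion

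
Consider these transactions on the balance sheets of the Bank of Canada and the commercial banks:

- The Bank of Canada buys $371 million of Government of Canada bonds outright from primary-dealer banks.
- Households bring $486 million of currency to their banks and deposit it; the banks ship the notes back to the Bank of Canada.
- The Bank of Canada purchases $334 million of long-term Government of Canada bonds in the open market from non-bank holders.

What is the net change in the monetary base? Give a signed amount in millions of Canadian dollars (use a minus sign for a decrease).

+$705 million

Bank of Canada balance sheet:
  Assets:      Securities +$705M
  Liabilities: Bank reserves +$1191M, Currency in circulation −$486M
Commercial banking system:
  Assets:      Reserves at CB +$1191M, Securities −$371M
  Liabilities: Checkable deposits +$820M
Monetary base = currency + reserves: −$486M + (+$1191M) = +$705 million.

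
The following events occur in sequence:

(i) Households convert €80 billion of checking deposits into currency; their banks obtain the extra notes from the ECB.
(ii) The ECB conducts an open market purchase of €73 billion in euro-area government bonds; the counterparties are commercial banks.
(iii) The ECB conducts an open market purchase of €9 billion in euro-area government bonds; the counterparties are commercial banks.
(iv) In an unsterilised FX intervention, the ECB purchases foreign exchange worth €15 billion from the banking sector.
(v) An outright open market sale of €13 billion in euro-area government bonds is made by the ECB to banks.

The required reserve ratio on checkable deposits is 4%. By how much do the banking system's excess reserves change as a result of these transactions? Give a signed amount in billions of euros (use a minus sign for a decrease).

+€7.2 billion

Currency withdrawal €80 billion: reserves −€80B, deposits −€80B.
OMO purchase (from banks) €73 billion: reserves +€73B, deposits 0.
OMO purchase (from banks) €9 billion: reserves +€9B, deposits 0.
FX purchase €15 billion: reserves +€15B, deposits 0.
OMO sale (to banks) €13 billion: reserves −€13B, deposits 0.
Totals: Δreserves = +€4B, Δdeposits = −€80B.
Δrequired reserves = 4% × −€80B = −€3.2B.
Δexcess reserves = Δreserves − Δrequired = +€4B − (−€3.2B) = +€7.2 billion.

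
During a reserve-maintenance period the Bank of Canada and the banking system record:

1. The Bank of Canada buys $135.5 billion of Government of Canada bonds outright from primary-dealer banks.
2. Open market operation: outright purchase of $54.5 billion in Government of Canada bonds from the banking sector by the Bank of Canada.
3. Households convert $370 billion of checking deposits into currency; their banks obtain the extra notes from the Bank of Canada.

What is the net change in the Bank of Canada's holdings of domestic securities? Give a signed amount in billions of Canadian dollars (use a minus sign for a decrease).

OMO purchase (from banks) $135.5 billion: securities added to the Bank of Canada's portfolio → +$135.5B.
OMO purchase (from banks) $54.5 billion: securities added to the Bank of Canada's portfolio → +$54.5B.
Currency withdrawal $370 billion: the Bank of Canada's securities portfolio is untouched → 0.
Net: 135.5 + 54.5 + 0 = +$190 billion.

+$190 billion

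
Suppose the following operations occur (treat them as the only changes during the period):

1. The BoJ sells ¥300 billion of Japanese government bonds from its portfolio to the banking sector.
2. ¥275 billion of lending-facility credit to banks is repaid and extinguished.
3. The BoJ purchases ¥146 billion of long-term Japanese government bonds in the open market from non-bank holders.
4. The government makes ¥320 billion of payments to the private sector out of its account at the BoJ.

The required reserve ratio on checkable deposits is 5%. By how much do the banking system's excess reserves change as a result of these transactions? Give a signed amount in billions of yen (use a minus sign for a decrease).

OMO sale (to banks) ¥300 billion: reserves −¥300B, deposits 0.
Discount-window repayment ¥275 billion: reserves −¥275B, deposits 0.
Asset purchase (from non-banks) ¥146 billion: reserves +¥146B, deposits +¥146B.
Government spending ¥320 billion: reserves +¥320B, deposits +¥320B.
Totals: Δreserves = −¥109B, Δdeposits = +¥466B.
Δrequired reserves = 5% × +¥466B = +¥23.3B.
Δexcess reserves = Δreserves − Δrequired = −¥109B − (+¥23.3B) = -¥132.3 billion.

-¥132.3 billion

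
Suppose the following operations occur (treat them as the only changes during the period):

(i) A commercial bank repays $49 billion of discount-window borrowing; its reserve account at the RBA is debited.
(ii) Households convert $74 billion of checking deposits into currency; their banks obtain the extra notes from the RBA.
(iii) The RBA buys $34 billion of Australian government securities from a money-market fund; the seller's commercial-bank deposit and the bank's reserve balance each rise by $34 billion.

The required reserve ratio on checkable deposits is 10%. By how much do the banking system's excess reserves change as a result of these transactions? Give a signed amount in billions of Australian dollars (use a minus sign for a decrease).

-$85 billion

Discount-window repayment $49 billion: reserves −$49B, deposits 0.
Currency withdrawal $74 billion: reserves −$74B, deposits −$74B.
Asset purchase (from non-banks) $34 billion: reserves +$34B, deposits +$34B.
Totals: Δreserves = −$89B, Δdeposits = −$40B.
Δrequired reserves = 10% × −$40B = −$4B.
Δexcess reserves = Δreserves − Δrequired = −$89B − (−$4B) = -$85 billion.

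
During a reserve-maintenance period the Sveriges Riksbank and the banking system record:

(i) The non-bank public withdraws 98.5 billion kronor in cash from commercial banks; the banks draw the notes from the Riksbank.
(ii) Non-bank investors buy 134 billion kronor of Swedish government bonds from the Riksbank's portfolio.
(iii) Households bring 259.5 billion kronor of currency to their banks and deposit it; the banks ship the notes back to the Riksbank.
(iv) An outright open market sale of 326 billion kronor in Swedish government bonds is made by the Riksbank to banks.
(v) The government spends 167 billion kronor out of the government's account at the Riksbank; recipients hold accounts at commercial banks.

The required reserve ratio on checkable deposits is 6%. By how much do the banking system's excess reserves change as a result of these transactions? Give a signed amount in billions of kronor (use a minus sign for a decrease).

Currency withdrawal 98.5 billion kronor: reserves −98.5B, deposits −98.5B.
Asset sale (to non-banks) 134 billion kronor: reserves −134B, deposits −134B.
Currency deposit 259.5 billion kronor: reserves +259.5B, deposits +259.5B.
OMO sale (to banks) 326 billion kronor: reserves −326B, deposits 0.
Government spending 167 billion kronor: reserves +167B, deposits +167B.
Totals: Δreserves = −132B, Δdeposits = +194B.
Δrequired reserves = 6% × +194B = +11.64B.
Δexcess reserves = Δreserves − Δrequired = −132B − (+11.64B) = -143.64 billion.

-143.64 billion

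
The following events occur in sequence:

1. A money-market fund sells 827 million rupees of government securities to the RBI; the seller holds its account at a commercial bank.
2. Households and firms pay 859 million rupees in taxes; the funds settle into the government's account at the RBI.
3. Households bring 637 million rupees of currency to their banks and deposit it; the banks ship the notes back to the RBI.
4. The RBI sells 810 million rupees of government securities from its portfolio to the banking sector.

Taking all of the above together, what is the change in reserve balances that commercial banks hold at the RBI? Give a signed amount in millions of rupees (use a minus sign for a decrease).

-205 million

Asset purchase (from non-banks) 827 million rupees: the RBI pays by crediting reserve accounts → +827M.
Government account inflow 859 million rupees: funds move from bank reserves into the government account → −859M.
Currency deposit 637 million rupees: returned notes are swapped for reserve credit → +637M.
OMO sale (to banks) 810 million rupees: the buying banks pay out of their reserve balances → −810M.
Net: 827 − 859 + 637 − 810 = -205 million.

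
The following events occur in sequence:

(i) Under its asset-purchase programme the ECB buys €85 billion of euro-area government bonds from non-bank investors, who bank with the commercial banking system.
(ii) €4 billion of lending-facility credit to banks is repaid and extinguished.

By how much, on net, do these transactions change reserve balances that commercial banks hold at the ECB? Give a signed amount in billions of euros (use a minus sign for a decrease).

+€81 billion

Asset purchase (from non-banks) €85 billion: the ECB pays by crediting reserve accounts → +€85B.
Discount-window repayment €4 billion: repayment is debited from reserves → −€4B.
Net: 85 − 4 = +€81 billion.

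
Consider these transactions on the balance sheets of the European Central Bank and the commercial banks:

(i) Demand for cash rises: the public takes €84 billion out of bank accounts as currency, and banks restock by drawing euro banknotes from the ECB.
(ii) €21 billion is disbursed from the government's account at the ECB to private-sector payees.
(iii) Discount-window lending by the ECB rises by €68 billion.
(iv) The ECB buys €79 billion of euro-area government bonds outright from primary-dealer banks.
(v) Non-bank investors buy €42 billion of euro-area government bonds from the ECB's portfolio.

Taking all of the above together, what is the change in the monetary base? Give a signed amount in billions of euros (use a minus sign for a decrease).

Currency withdrawal €84 billion: just a shift between currency and reserves — both are base money → 0.
Government spending €21 billion: a non-base liability converts back to reserves → +€21B.
Discount-window loan €68 billion: ECB balance sheet expands → +€68B.
OMO purchase (from banks) €79 billion: ECB balance sheet expands → +€79B.
Asset sale (to non-banks) €42 billion: ECB balance sheet contracts → −€42B.
Net: 0 + 21 + 68 + 79 − 42 = +€126 billion.

+€126 billion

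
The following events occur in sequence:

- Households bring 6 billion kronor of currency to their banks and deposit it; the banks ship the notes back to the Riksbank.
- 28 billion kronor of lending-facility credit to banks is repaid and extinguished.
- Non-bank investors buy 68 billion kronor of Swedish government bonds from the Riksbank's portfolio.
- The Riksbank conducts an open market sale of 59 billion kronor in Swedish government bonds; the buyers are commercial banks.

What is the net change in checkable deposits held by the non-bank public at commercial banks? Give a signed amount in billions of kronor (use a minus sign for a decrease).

Currency deposit 6 billion kronor: non-bank counterparties' bank balances rise → +6B.
Discount-window repayment 28 billion kronor: the counterparty is a bank, so public deposits are unchanged → 0.
Asset sale (to non-banks) 68 billion kronor: non-bank counterparties' bank balances fall → −68B.
OMO sale (to banks) 59 billion kronor: the counterparty is a bank, so public deposits are unchanged → 0.
Net: 6 + 0 − 68 + 0 = -62 billion.

-62 billion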